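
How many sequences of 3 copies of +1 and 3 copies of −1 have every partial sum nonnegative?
C_3 = 5

These ballot sequences are counted by the Catalan number C_n = (1/(n + 1)) · C(2n, n). For n = 3: C_3 = (1/4) · C(6, 3) = 20/4 = 5.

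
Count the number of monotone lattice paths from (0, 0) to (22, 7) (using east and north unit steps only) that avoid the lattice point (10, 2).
Number of paths = 1152372

Total paths from (0, 0) to (22, 7): C(29, 22) = 1560780. Paths through (10, 2): (paths (0, 0) → (10, 2)) × (paths (10, 2) → (22, 7)) = C(12, 10) · C(17, 12) = 66 · 6188 = 408408. Avoidance count = 1560780 − 408408 = 1152372.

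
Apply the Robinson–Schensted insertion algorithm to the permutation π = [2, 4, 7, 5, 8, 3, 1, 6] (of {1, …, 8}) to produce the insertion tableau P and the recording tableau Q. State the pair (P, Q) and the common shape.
P = [1, 3, 5, 6] / [2, 8] / [4] / [7];  Q = [1, 2, 3, 5] / [4, 8] / [6] / [7];  common shape = (4, 2, 1, 1)

Row-insert the values π_1, π_2, … into P one at a time, bumping the leftmost entry strictly greater than the inserted value down to the next row. The recording tableau Q records, in position (i, j), the step at which that cell was added to P.
  Insert 2 (step 1): P = [2];  Q = [1]
  Insert 4 (step 2): P = [2, 4];  Q = [1, 2]
  Insert 7 (step 3): P = [2, 4, 7];  Q = [1, 2, 3]
  Insert 5 (step 4): P = [2, 4, 5] / [7];  Q = [1, 2, 3] / [4]
  Insert 8 (step 5): P = [2, 4, 5, 8] / [7];  Q = [1, 2, 3, 5] / [4]
  Insert 3 (step 6): P = [2, 3, 5, 8] / [4] / [7];  Q = [1, 2, 3, 5] / [4] / [6]
  Insert 1 (step 7): P = [1, 3, 5, 8] / [2] / [4] / [7];  Q = [1, 2, 3, 5] / [4] / [6] / [7]
  Insert 6 (step 8): P = [1, 3, 5, 6] / [2, 8] / [4] / [7];  Q = [1, 2, 3, 5] / [4, 8] / [6] / [7]
Final shape: (4, 2, 1, 1).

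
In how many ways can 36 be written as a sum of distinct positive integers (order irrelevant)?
q(36) = 668

A partition into distinct parts is a strictly decreasing sequence summing to n. The recurrence d(n, m) = d(n, m−1) + d(n−m, m−1) (use part m at most once) with q(n) = d(n, n) gives q(36) = 668. (Euler's theorem: # distinct-part partitions = # odd-part partitions.)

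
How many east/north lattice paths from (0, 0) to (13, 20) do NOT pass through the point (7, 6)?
Number of paths = 506654280

Total paths from (0, 0) to (13, 20): C(33, 13) = 573166440. Paths through (7, 6): (paths (0, 0) → (7, 6)) × (paths (7, 6) → (13, 20)) = C(13, 7) · C(20, 6) = 1716 · 38760 = 66512160. Avoidance count = 573166440 − 66512160 = 506654280.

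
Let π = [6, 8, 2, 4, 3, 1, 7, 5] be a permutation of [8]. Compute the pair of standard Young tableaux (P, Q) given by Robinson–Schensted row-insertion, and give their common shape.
P = [1, 3, 5] / [2, 7] / [4, 8] / [6];  Q = [1, 2, 7] / [3, 4] / [5, 8] / [6];  common shape = (3, 2, 2, 1)

Row-insert the values π_1, π_2, … into P one at a time, bumping the leftmost entry strictly greater than the inserted value down to the next row. The recording tableau Q records, in position (i, j), the step at which that cell was added to P.
  Insert 6 (step 1): P = [6];  Q = [1]
  Insert 8 (step 2): P = [6, 8];  Q = [1, 2]
  Insert 2 (step 3): P = [2, 8] / [6];  Q = [1, 2] / [3]
  Insert 4 (step 4): P = [2, 4] / [6, 8];  Q = [1, 2] / [3, 4]
  Insert 3 (step 5): P = [2, 3] / [4, 8] / [6];  Q = [1, 2] / [3, 4] / [5]
  Insert 1 (step 6): P = [1, 3] / [2, 8] / [4] / [6];  Q = [1, 2] / [3, 4] / [5] / [6]
  Insert 7 (step 7): P = [1, 3, 7] / [2, 8] / [4] / [6];  Q = [1, 2, 7] / [3, 4] / [5] / [6]
  Insert 5 (step 8): P = [1, 3, 5] / [2, 7] / [4, 8] / [6];  Q = [1, 2, 7] / [3, 4] / [5, 8] / [6]
Final shape: (3, 2, 2, 1).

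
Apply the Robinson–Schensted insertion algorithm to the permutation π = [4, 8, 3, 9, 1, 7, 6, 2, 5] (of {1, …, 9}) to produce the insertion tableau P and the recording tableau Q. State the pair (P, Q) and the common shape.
P = [1, 2, 5] / [3, 6, 9] / [4, 7] / [8];  Q = [1, 2, 4] / [3, 6, 9] / [5, 7] / [8];  common shape = (3, 3, 2, 1)

Row-insert the values π_1, π_2, … into P one at a time, bumping the leftmost entry strictly greater than the inserted value down to the next row. The recording tableau Q records, in position (i, j), the step at which that cell was added to P.
  Insert 4 (step 1): P = [4];  Q = [1]
  Insert 8 (step 2): P = [4, 8];  Q = [1, 2]
  Insert 3 (step 3): P = [3, 8] / [4];  Q = [1, 2] / [3]
  Insert 9 (step 4): P = [3, 8, 9] / [4];  Q = [1, 2, 4] / [3]
  Insert 1 (step 5): P = [1, 8, 9] / [3] / [4];  Q = [1, 2, 4] / [3] / [5]
  Insert 7 (step 6): P = [1, 7, 9] / [3, 8] / [4];  Q = [1, 2, 4] / [3, 6] / [5]
  Insert 6 (step 7): P = [1, 6, 9] / [3, 7] / [4, 8];  Q = [1, 2, 4] / [3, 6] / [5, 7]
  Insert 2 (step 8): P = [1, 2, 9] / [3, 6] / [4, 7] / [8];  Q = [1, 2, 4] / [3, 6] / [5, 7] / [8]
  Insert 5 (step 9): P = [1, 2, 5] / [3, 6, 9] / [4, 7] / [8];  Q = [1, 2, 4] / [3, 6, 9] / [5, 7] / [8]
Final shape: (3, 3, 2, 1).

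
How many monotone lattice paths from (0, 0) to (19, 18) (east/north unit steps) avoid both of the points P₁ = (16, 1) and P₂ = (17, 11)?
Number of paths = 16899548772

Inclusion–exclusion. Total paths: C(37, 19) = 17672631900. Through P₁: C(17, 16)·C(20, 3) = 19380. Through P₂: C(28, 17)·C(9, 2) = 773070480. Since P₁ is strictly southwest of P₂, a monotone path through both must visit P₁ then P₂; paths through both = C(17, 16)·C(11, 1)·C(9, 2) = 6732. Avoid both = 17672631900 − 19380 − 773070480 + 6732 = 16899548772.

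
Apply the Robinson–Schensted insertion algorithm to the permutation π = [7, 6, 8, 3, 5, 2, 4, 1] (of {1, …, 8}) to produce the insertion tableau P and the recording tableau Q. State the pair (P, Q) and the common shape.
P = [1, 4] / [2, 5] / [3, 8] / [6] / [7];  Q = [1, 3] / [2, 5] / [4, 7] / [6] / [8];  common shape = (2, 2, 2, 1, 1)

Row-insert the values π_1, π_2, … into P one at a time, bumping the leftmost entry strictly greater than the inserted value down to the next row. The recording tableau Q records, in position (i, j), the step at which that cell was added to P.
  Insert 7 (step 1): P = [7];  Q = [1]
  Insert 6 (step 2): P = [6] / [7];  Q = [1] / [2]
  Insert 8 (step 3): P = [6, 8] / [7];  Q = [1, 3] / [2]
  Insert 3 (step 4): P = [3, 8] / [6] / [7];  Q = [1, 3] / [2] / [4]
  Insert 5 (step 5): P = [3, 5] / [6, 8] / [7];  Q = [1, 3] / [2, 5] / [4]
  Insert 2 (step 6): P = [2, 5] / [3, 8] / [6] / [7];  Q = [1, 3] / [2, 5] / [4] / [6]
  Insert 4 (step 7): P = [2, 4] / [3, 5] / [6, 8] / [7];  Q = [1, 3] / [2, 5] / [4, 7] / [6]
  Insert 1 (step 8): P = [1, 4] / [2, 5] / [3, 8] / [6] / [7];  Q = [1, 3] / [2, 5] / [4, 7] / [6] / [8]
Final shape: (2, 2, 2, 1, 1).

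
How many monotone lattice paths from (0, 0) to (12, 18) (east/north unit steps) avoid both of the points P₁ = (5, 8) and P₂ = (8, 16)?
Number of paths = 53616909

Inclusion–exclusion. Total paths: C(30, 12) = 86493225. Through P₁: C(13, 5)·C(17, 7) = 25029576. Through P₂: C(24, 8)·C(6, 4) = 11032065. Since P₁ is strictly southwest of P₂, a monotone path through both must visit P₁ then P₂; paths through both = C(13, 5)·C(11, 3)·C(6, 4) = 3185325. Avoid both = 86493225 − 25029576 − 11032065 + 3185325 = 53616909.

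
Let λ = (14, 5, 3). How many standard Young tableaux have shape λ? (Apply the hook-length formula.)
# SYT of shape (14, 5, 3) = 4849845

Hook-length formula: f^λ = n! / Π hook(c), product over all cells c of the Young diagram. For λ = (14, 5, 3), n = 22 boxes. Hook lengths by row (left-to-right, top-to-bottom): [16, 15, 14, 12, 11, 9, 8, 7, 6, 5, 4, 3, 2, 1]; [6, 5, 4, 2, 1]; [3, 2, 1]. Product of hooks = 231760134144000. So f^λ = 22! / 231760134144000 = 1124000727777607680000 / 231760134144000 = 4849845.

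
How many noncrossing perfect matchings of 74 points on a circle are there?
C_37 = 45950804324621742364

These noncrossing handshakes are counted by the Catalan number C_n = (1/(n + 1)) · C(2n, n). For n = 37: C_37 = (1/38) · C(74, 37) = 1746130564335626209832/38 = 45950804324621742364.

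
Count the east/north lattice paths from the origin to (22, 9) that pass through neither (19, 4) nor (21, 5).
Number of paths = 19468120

Inclusion–exclusion. Total paths: C(31, 22) = 20160075. Through P₁: C(23, 19)·C(8, 3) = 495880. Through P₂: C(26, 21)·C(5, 1) = 328900. Since P₁ is strictly southwest of P₂, a monotone path through both must visit P₁ then P₂; paths through both = C(23, 19)·C(3, 2)·C(5, 1) = 132825. Avoid both = 20160075 − 495880 − 328900 + 132825 = 19468120.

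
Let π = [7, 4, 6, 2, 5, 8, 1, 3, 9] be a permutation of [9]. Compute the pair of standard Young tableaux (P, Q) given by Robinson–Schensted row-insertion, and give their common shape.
P = [1, 3, 8, 9] / [2, 5] / [4, 6] / [7];  Q = [1, 3, 6, 9] / [2, 5] / [4, 8] / [7];  common shape = (4, 2, 2, 1)

Row-insert the values π_1, π_2, … into P one at a time, bumping the leftmost entry strictly greater than the inserted value down to the next row. The recording tableau Q records, in position (i, j), the step at which that cell was added to P.
  Insert 7 (step 1): P = [7];  Q = [1]
  Insert 4 (step 2): P = [4] / [7];  Q = [1] / [2]
  Insert 6 (step 3): P = [4, 6] / [7];  Q = [1, 3] / [2]
  Insert 2 (step 4): P = [2, 6] / [4] / [7];  Q = [1, 3] / [2] / [4]
  Insert 5 (step 5): P = [2, 5] / [4, 6] / [7];  Q = [1, 3] / [2, 5] / [4]
  Insert 8 (step 6): P = [2, 5, 8] / [4, 6] / [7];  Q = [1, 3, 6] / [2, 5] / [4]
  Insert 1 (step 7): P = [1, 5, 8] / [2, 6] / [4] / [7];  Q = [1, 3, 6] / [2, 5] / [4] / [7]
  Insert 3 (step 8): P = [1, 3, 8] / [2, 5] / [4, 6] / [7];  Q = [1, 3, 6] / [2, 5] / [4, 8] / [7]
  Insert 9 (step 9): P = [1, 3, 8, 9] / [2, 5] / [4, 6] / [7];  Q = [1, 3, 6, 9] / [2, 5] / [4, 8] / [7]
Final shape: (4, 2, 2, 1).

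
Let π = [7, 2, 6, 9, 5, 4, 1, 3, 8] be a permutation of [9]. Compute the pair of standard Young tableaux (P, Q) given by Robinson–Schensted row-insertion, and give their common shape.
P = [1, 3, 8] / [2, 4, 9] / [5] / [6] / [7];  Q = [1, 3, 4] / [2, 8, 9] / [5] / [6] / [7];  common shape = (3, 3, 1, 1, 1)

Row-insert the values π_1, π_2, … into P one at a time, bumping the leftmost entry strictly greater than the inserted value down to the next row. The recording tableau Q records, in position (i, j), the step at which that cell was added to P.
  Insert 7 (step 1): P = [7];  Q = [1]
  Insert 2 (step 2): P = [2] / [7];  Q = [1] / [2]
  Insert 6 (step 3): P = [2, 6] / [7];  Q = [1, 3] / [2]
  Insert 9 (step 4): P = [2, 6, 9] / [7];  Q = [1, 3, 4] / [2]
  Insert 5 (step 5): P = [2, 5, 9] / [6] / [7];  Q = [1, 3, 4] / [2] / [5]
  Insert 4 (step 6): P = [2, 4, 9] / [5] / [6] / [7];  Q = [1, 3, 4] / [2] / [5] / [6]
  Insert 1 (step 7): P = [1, 4, 9] / [2] / [5] / [6] / [7];  Q = [1, 3, 4] / [2] / [5] / [6] / [7]
  Insert 3 (step 8): P = [1, 3, 9] / [2, 4] / [5] / [6] / [7];  Q = [1, 3, 4] / [2, 8] / [5] / [6] / [7]
  Insert 8 (step 9): P = [1, 3, 8] / [2, 4, 9] / [5] / [6] / [7];  Q = [1, 3, 4] / [2, 8, 9] / [5] / [6] / [7]
Final shape: (3, 3, 1, 1, 1).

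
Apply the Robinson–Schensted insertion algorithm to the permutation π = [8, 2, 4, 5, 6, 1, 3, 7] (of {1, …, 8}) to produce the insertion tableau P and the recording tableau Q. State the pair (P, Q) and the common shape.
P = [1, 3, 5, 6, 7] / [2, 4] / [8];  Q = [1, 3, 4, 5, 8] / [2, 7] / [6];  common shape = (5, 2, 1)

Row-insert the values π_1, π_2, … into P one at a time, bumping the leftmost entry strictly greater than the inserted value down to the next row. The recording tableau Q records, in position (i, j), the step at which that cell was added to P.
  Insert 8 (step 1): P = [8];  Q = [1]
  Insert 2 (step 2): P = [2] / [8];  Q = [1] / [2]
  Insert 4 (step 3): P = [2, 4] / [8];  Q = [1, 3] / [2]
  Insert 5 (step 4): P = [2, 4, 5] / [8];  Q = [1, 3, 4] / [2]
  Insert 6 (step 5): P = [2, 4, 5, 6] / [8];  Q = [1, 3, 4, 5] / [2]
  Insert 1 (step 6): P = [1, 4, 5, 6] / [2] / [8];  Q = [1, 3, 4, 5] / [2] / [6]
  Insert 3 (step 7): P = [1, 3, 5, 6] / [2, 4] / [8];  Q = [1, 3, 4, 5] / [2, 7] / [6]
  Insert 7 (step 8): P = [1, 3, 5, 6, 7] / [2, 4] / [8];  Q = [1, 3, 4, 5, 8] / [2, 7] / [6]
Final shape: (5, 2, 1).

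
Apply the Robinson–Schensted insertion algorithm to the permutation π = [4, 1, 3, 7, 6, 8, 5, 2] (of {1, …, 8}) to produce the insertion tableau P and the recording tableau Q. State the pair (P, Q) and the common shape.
P = [1, 2, 5, 8] / [3, 6] / [4] / [7];  Q = [1, 3, 4, 6] / [2, 5] / [7] / [8];  common shape = (4, 2, 1, 1)

Row-insert the values π_1, π_2, … into P one at a time, bumping the leftmost entry strictly greater than the inserted value down to the next row. The recording tableau Q records, in position (i, j), the step at which that cell was added to P.
  Insert 4 (step 1): P = [4];  Q = [1]
  Insert 1 (step 2): P = [1] / [4];  Q = [1] / [2]
  Insert 3 (step 3): P = [1, 3] / [4];  Q = [1, 3] / [2]
  Insert 7 (step 4): P = [1, 3, 7] / [4];  Q = [1, 3, 4] / [2]
  Insert 6 (step 5): P = [1, 3, 6] / [4, 7];  Q = [1, 3, 4] / [2, 5]
  Insert 8 (step 6): P = [1, 3, 6, 8] / [4, 7];  Q = [1, 3, 4, 6] / [2, 5]
  Insert 5 (step 7): P = [1, 3, 5, 8] / [4, 6] / [7];  Q = [1, 3, 4, 6] / [2, 5] / [7]
  Insert 2 (step 8): P = [1, 2, 5, 8] / [3, 6] / [4] / [7];  Q = [1, 3, 4, 6] / [2, 5] / [7] / [8]
Final shape: (4, 2, 1, 1).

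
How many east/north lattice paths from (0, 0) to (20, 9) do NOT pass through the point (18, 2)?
Number of paths = 10008165

Total paths from (0, 0) to (20, 9): C(29, 20) = 10015005. Paths through (18, 2): (paths (0, 0) → (18, 2)) × (paths (18, 2) → (20, 9)) = C(20, 18) · C(9, 2) = 190 · 36 = 6840. Avoidance count = 10015005 − 6840 = 10008165.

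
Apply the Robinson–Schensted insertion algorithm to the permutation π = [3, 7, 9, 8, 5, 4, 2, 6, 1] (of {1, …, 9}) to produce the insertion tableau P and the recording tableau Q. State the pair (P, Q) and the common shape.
P = [1, 4, 6] / [2, 8] / [3] / [5] / [7] / [9];  Q = [1, 2, 3] / [4, 8] / [5] / [6] / [7] / [9];  common shape = (3, 2, 1, 1, 1, 1)

Row-insert the values π_1, π_2, … into P one at a time, bumping the leftmost entry strictly greater than the inserted value down to the next row. The recording tableau Q records, in position (i, j), the step at which that cell was added to P.
  Insert 3 (step 1): P = [3];  Q = [1]
  Insert 7 (step 2): P = [3, 7];  Q = [1, 2]
  Insert 9 (step 3): P = [3, 7, 9];  Q = [1, 2, 3]
  Insert 8 (step 4): P = [3, 7, 8] / [9];  Q = [1, 2, 3] / [4]
  Insert 5 (step 5): P = [3, 5, 8] / [7] / [9];  Q = [1, 2, 3] / [4] / [5]
  Insert 4 (step 6): P = [3, 4, 8] / [5] / [7] / [9];  Q = [1, 2, 3] / [4] / [5] / [6]
  Insert 2 (step 7): P = [2, 4, 8] / [3] / [5] / [7] / [9];  Q = [1, 2, 3] / [4] / [5] / [6] / [7]
  Insert 6 (step 8): P = [2, 4, 6] / [3, 8] / [5] / [7] / [9];  Q = [1, 2, 3] / [4, 8] / [5] / [6] / [7]
  Insert 1 (step 9): P = [1, 4, 6] / [2, 8] / [3] / [5] / [7] / [9];  Q = [1, 2, 3] / [4, 8] / [5] / [6] / [7] / [9]
Final shape: (3, 2, 1, 1, 1, 1).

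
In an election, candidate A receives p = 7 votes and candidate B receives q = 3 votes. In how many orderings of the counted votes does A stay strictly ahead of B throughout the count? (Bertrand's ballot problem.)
Strict-lead orderings = 48

Total orderings of the 10 votes with 7 for A: C(10, 7) = 120. By the Bertrand ballot formula (Cycle Lemma / reflection principle), the number of orderings in which A is strictly ahead of B throughout is (p − q)/(p + q) · C(p + q, p) = (7 − 3)/(7 + 3) · 120 = 48.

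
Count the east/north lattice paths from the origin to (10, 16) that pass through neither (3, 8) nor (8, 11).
Number of paths = 2856778

Inclusion–exclusion. Total paths: C(26, 10) = 5311735. Through P₁: C(11, 3)·C(15, 7) = 1061775. Through P₂: C(19, 8)·C(7, 2) = 1587222. Since P₁ is strictly southwest of P₂, a monotone path through both must visit P₁ then P₂; paths through both = C(11, 3)·C(8, 5)·C(7, 2) = 194040. Avoid both = 5311735 − 1061775 − 1587222 + 194040 = 2856778.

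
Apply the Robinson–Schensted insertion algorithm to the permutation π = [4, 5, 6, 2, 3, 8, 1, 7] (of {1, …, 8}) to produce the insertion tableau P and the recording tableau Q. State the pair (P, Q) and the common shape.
P = [1, 3, 6, 7] / [2, 5, 8] / [4];  Q = [1, 2, 3, 6] / [4, 5, 8] / [7];  common shape = (4, 3, 1)

Row-insert the values π_1, π_2, … into P one at a time, bumping the leftmost entry strictly greater than the inserted value down to the next row. The recording tableau Q records, in position (i, j), the step at which that cell was added to P.
  Insert 4 (step 1): P = [4];  Q = [1]
  Insert 5 (step 2): P = [4, 5];  Q = [1, 2]
  Insert 6 (step 3): P = [4, 5, 6];  Q = [1, 2, 3]
  Insert 2 (step 4): P = [2, 5, 6] / [4];  Q = [1, 2, 3] / [4]
  Insert 3 (step 5): P = [2, 3, 6] / [4, 5];  Q = [1, 2, 3] / [4, 5]
  Insert 8 (step 6): P = [2, 3, 6, 8] / [4, 5];  Q = [1, 2, 3, 6] / [4, 5]
  Insert 1 (step 7): P = [1, 3, 6, 8] / [2, 5] / [4];  Q = [1, 2, 3, 6] / [4, 5] / [7]
  Insert 7 (step 8): P = [1, 3, 6, 7] / [2, 5, 8] / [4];  Q = [1, 2, 3, 6] / [4, 5, 8] / [7]
Final shape: (4, 3, 1).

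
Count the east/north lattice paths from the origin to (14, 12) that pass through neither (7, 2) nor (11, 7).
Number of paths = 7429444

Inclusion–exclusion. Total paths: C(26, 14) = 9657700. Through P₁: C(9, 7)·C(17, 7) = 700128. Through P₂: C(18, 11)·C(8, 3) = 1782144. Since P₁ is strictly southwest of P₂, a monotone path through both must visit P₁ then P₂; paths through both = C(9, 7)·C(9, 4)·C(8, 3) = 254016. Avoid both = 9657700 − 700128 − 1782144 + 254016 = 7429444.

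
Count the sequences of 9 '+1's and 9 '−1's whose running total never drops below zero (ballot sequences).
C_9 = 4862

These ballot sequences are counted by the Catalan number C_n = (1/(n + 1)) · C(2n, n). For n = 9: C_9 = (1/10) · C(18, 9) = 48620/10 = 4862.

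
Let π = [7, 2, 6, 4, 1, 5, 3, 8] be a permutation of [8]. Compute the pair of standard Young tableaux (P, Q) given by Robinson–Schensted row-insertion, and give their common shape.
P = [1, 3, 5, 8] / [2, 4] / [6] / [7];  Q = [1, 3, 6, 8] / [2, 7] / [4] / [5];  common shape = (4, 2, 1, 1)

Row-insert the values π_1, π_2, … into P one at a time, bumping the leftmost entry strictly greater than the inserted value down to the next row. The recording tableau Q records, in position (i, j), the step at which that cell was added to P.
  Insert 7 (step 1): P = [7];  Q = [1]
  Insert 2 (step 2): P = [2] / [7];  Q = [1] / [2]
  Insert 6 (step 3): P = [2, 6] / [7];  Q = [1, 3] / [2]
  Insert 4 (step 4): P = [2, 4] / [6] / [7];  Q = [1, 3] / [2] / [4]
  Insert 1 (step 5): P = [1, 4] / [2] / [6] / [7];  Q = [1, 3] / [2] / [4] / [5]
  Insert 5 (step 6): P = [1, 4, 5] / [2] / [6] / [7];  Q = [1, 3, 6] / [2] / [4] / [5]
  Insert 3 (step 7): P = [1, 3, 5] / [2, 4] / [6] / [7];  Q = [1, 3, 6] / [2, 7] / [4] / [5]
  Insert 8 (step 8): P = [1, 3, 5, 8] / [2, 4] / [6] / [7];  Q = [1, 3, 6, 8] / [2, 7] / [4] / [5]
Final shape: (4, 2, 1, 1).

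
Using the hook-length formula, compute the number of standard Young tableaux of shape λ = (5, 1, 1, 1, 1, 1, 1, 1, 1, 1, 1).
# SYT of shape (5, 1, 1, 1, 1, 1, 1, 1, 1, 1, 1) = 1001

Hook-length formula: f^λ = n! / Π hook(c), product over all cells c of the Young diagram. For λ = (5, 1, 1, 1, 1, 1, 1, 1, 1, 1, 1), n = 15 boxes. Hook lengths by row (left-to-right, top-to-bottom): [15, 4, 3, 2, 1]; [10]; [9]; [8]; [7]; [6]; [5]; [4]; [3]; [2]; [1]. Product of hooks = 1306368000. So f^λ = 15! / 1306368000 = 1307674368000 / 1306368000 = 1001.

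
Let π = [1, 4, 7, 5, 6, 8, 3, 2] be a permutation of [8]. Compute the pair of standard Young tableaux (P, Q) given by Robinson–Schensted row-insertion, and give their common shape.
P = [1, 2, 5, 6, 8] / [3] / [4] / [7];  Q = [1, 2, 3, 5, 6] / [4] / [7] / [8];  common shape = (5, 1, 1, 1)

Row-insert the values π_1, π_2, … into P one at a time, bumping the leftmost entry strictly greater than the inserted value down to the next row. The recording tableau Q records, in position (i, j), the step at which that cell was added to P.
  Insert 1 (step 1): P = [1];  Q = [1]
  Insert 4 (step 2): P = [1, 4];  Q = [1, 2]
  Insert 7 (step 3): P = [1, 4, 7];  Q = [1, 2, 3]
  Insert 5 (step 4): P = [1, 4, 5] / [7];  Q = [1, 2, 3] / [4]
  Insert 6 (step 5): P = [1, 4, 5, 6] / [7];  Q = [1, 2, 3, 5] / [4]
  Insert 8 (step 6): P = [1, 4, 5, 6, 8] / [7];  Q = [1, 2, 3, 5, 6] / [4]
  Insert 3 (step 7): P = [1, 3, 5, 6, 8] / [4] / [7];  Q = [1, 2, 3, 5, 6] / [4] / [7]
  Insert 2 (step 8): P = [1, 2, 5, 6, 8] / [3] / [4] / [7];  Q = [1, 2, 3, 5, 6] / [4] / [7] / [8]
Final shape: (5, 1, 1, 1).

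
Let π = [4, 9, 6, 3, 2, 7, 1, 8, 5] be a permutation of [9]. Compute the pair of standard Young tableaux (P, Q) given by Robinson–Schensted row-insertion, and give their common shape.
P = [1, 5, 7, 8] / [2, 6] / [3] / [4] / [9];  Q = [1, 2, 6, 8] / [3, 9] / [4] / [5] / [7];  common shape = (4, 2, 1, 1, 1)

Row-insert the values π_1, π_2, … into P one at a time, bumping the leftmost entry strictly greater than the inserted value down to the next row. The recording tableau Q records, in position (i, j), the step at which that cell was added to P.
  Insert 4 (step 1): P = [4];  Q = [1]
  Insert 9 (step 2): P = [4, 9];  Q = [1, 2]
  Insert 6 (step 3): P = [4, 6] / [9];  Q = [1, 2] / [3]
  Insert 3 (step 4): P = [3, 6] / [4] / [9];  Q = [1, 2] / [3] / [4]
  Insert 2 (step 5): P = [2, 6] / [3] / [4] / [9];  Q = [1, 2] / [3] / [4] / [5]
  Insert 7 (step 6): P = [2, 6, 7] / [3] / [4] / [9];  Q = [1, 2, 6] / [3] / [4] / [5]
  Insert 1 (step 7): P = [1, 6, 7] / [2] / [3] / [4] / [9];  Q = [1, 2, 6] / [3] / [4] / [5] / [7]
  Insert 8 (step 8): P = [1, 6, 7, 8] / [2] / [3] / [4] / [9];  Q = [1, 2, 6, 8] / [3] / [4] / [5] / [7]
  Insert 5 (step 9): P = [1, 5, 7, 8] / [2, 6] / [3] / [4] / [9];  Q = [1, 2, 6, 8] / [3, 9] / [4] / [5] / [7]
Final shape: (4, 2, 1, 1, 1).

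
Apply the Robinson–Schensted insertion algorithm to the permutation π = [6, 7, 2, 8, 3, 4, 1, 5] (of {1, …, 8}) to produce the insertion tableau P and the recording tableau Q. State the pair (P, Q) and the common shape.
P = [1, 3, 4, 5] / [2, 7, 8] / [6];  Q = [1, 2, 4, 8] / [3, 5, 6] / [7];  common shape = (4, 3, 1)

Row-insert the values π_1, π_2, … into P one at a time, bumping the leftmost entry strictly greater than the inserted value down to the next row. The recording tableau Q records, in position (i, j), the step at which that cell was added to P.
  Insert 6 (step 1): P = [6];  Q = [1]
  Insert 7 (step 2): P = [6, 7];  Q = [1, 2]
  Insert 2 (step 3): P = [2, 7] / [6];  Q = [1, 2] / [3]
  Insert 8 (step 4): P = [2, 7, 8] / [6];  Q = [1, 2, 4] / [3]
  Insert 3 (step 5): P = [2, 3, 8] / [6, 7];  Q = [1, 2, 4] / [3, 5]
  Insert 4 (step 6): P = [2, 3, 4] / [6, 7, 8];  Q = [1, 2, 4] / [3, 5, 6]
  Insert 1 (step 7): P = [1, 3, 4] / [2, 7, 8] / [6];  Q = [1, 2, 4] / [3, 5, 6] / [7]
  Insert 5 (step 8): P = [1, 3, 4, 5] / [2, 7, 8] / [6];  Q = [1, 2, 4, 8] / [3, 5, 6] / [7]
Final shape: (4, 3, 1).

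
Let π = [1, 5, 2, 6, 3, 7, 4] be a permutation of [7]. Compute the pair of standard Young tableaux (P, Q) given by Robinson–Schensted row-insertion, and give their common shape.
P = [1, 2, 3, 4] / [5, 6, 7];  Q = [1, 2, 4, 6] / [3, 5, 7];  common shape = (4, 3)

Row-insert the values π_1, π_2, … into P one at a time, bumping the leftmost entry strictly greater than the inserted value down to the next row. The recording tableau Q records, in position (i, j), the step at which that cell was added to P.
  Insert 1 (step 1): P = [1];  Q = [1]
  Insert 5 (step 2): P = [1, 5];  Q = [1, 2]
  Insert 2 (step 3): P = [1, 2] / [5];  Q = [1, 2] / [3]
  Insert 6 (step 4): P = [1, 2, 6] / [5];  Q = [1, 2, 4] / [3]
  Insert 3 (step 5): P = [1, 2, 3] / [5, 6];  Q = [1, 2, 4] / [3, 5]
  Insert 7 (step 6): P = [1, 2, 3, 7] / [5, 6];  Q = [1, 2, 4, 6] / [3, 5]
  Insert 4 (step 7): P = [1, 2, 3, 4] / [5, 6, 7];  Q = [1, 2, 4, 6] / [3, 5, 7]
Final shape: (4, 3).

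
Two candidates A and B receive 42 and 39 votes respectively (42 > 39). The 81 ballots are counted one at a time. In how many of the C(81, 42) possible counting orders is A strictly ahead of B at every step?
Strict-lead orderings = 7491791549361406025200

Total orderings of the 81 votes with 42 for A: C(81, 42) = 202278371832757962680400. By the Bertrand ballot formula (Cycle Lemma / reflection principle), the number of orderings in which A is strictly ahead of B throughout is (p − q)/(p + q) · C(p + q, p) = (42 − 39)/(42 + 39) · 202278371832757962680400 = 7491791549361406025200.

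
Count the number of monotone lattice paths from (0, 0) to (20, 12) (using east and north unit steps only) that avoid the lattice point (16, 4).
Number of paths = 223394565

Total paths from (0, 0) to (20, 12): C(32, 20) = 225792840. Paths through (16, 4): (paths (0, 0) → (16, 4)) × (paths (16, 4) → (20, 12)) = C(20, 16) · C(12, 4) = 4845 · 495 = 2398275. Avoidance count = 225792840 − 2398275 = 223394565.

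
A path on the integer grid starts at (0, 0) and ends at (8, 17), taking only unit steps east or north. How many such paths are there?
Number of paths = 1081575

A monotone lattice path from (0, 0) to (8, 17) consists of 8 east steps and 17 north steps in some order, so it is determined by which 8 of the 25 steps are east. The count is C(25, 8) = 1081575.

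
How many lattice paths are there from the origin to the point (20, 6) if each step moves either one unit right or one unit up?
Number of paths = 230230

A monotone lattice path from (0, 0) to (20, 6) consists of 20 east steps and 6 north steps in some order, so it is determined by which 20 of the 26 steps are east. The count is C(26, 20) = 230230.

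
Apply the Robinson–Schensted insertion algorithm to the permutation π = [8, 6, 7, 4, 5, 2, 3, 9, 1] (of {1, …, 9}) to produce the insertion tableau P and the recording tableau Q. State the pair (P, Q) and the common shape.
P = [1, 3, 9] / [2, 5] / [4, 7] / [6] / [8];  Q = [1, 3, 8] / [2, 5] / [4, 7] / [6] / [9];  common shape = (3, 2, 2, 1, 1)

Row-insert the values π_1, π_2, … into P one at a time, bumping the leftmost entry strictly greater than the inserted value down to the next row. The recording tableau Q records, in position (i, j), the step at which that cell was added to P.
  Insert 8 (step 1): P = [8];  Q = [1]
  Insert 6 (step 2): P = [6] / [8];  Q = [1] / [2]
  Insert 7 (step 3): P = [6, 7] / [8];  Q = [1, 3] / [2]
  Insert 4 (step 4): P = [4, 7] / [6] / [8];  Q = [1, 3] / [2] / [4]
  Insert 5 (step 5): P = [4, 5] / [6, 7] / [8];  Q = [1, 3] / [2, 5] / [4]
  Insert 2 (step 6): P = [2, 5] / [4, 7] / [6] / [8];  Q = [1, 3] / [2, 5] / [4] / [6]
  Insert 3 (step 7): P = [2, 3] / [4, 5] / [6, 7] / [8];  Q = [1, 3] / [2, 5] / [4, 7] / [6]
  Insert 9 (step 8): P = [2, 3, 9] / [4, 5] / [6, 7] / [8];  Q = [1, 3, 8] / [2, 5] / [4, 7] / [6]
  Insert 1 (step 9): P = [1, 3, 9] / [2, 5] / [4, 7] / [6] / [8];  Q = [1, 3, 8] / [2, 5] / [4, 7] / [6] / [9]
Final shape: (3, 2, 2, 1, 1).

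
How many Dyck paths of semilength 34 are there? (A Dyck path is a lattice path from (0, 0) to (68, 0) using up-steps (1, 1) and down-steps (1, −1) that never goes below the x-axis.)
C_34 = 812944042149730764

These Dyck paths are counted by the Catalan number C_n = (1/(n + 1)) · C(2n, n). For n = 34: C_34 = (1/35) · C(68, 34) = 28453041475240576740/35 = 812944042149730764.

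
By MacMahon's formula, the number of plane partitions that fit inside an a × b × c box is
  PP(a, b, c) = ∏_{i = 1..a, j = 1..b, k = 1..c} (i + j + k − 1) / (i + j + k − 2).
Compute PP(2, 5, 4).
PP(2, 5, 4) = 5292

Evaluate the triple product over i = 1..2, j = 1..5, k = 1..4. The factors are (2/1) · (3/2) · (4/3) · (5/4) · (3/2) · (4/3) · (5/4) · (6/5) · … (40 factors total). The numerators and denominators telescope so the product is an integer; carrying out the multiplication exactly gives PP(2, 5, 4) = 5292.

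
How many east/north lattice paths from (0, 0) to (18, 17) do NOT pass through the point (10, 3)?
Number of paths = 4446113430

Total paths from (0, 0) to (18, 17): C(35, 18) = 4537567650. Paths through (10, 3): (paths (0, 0) → (10, 3)) × (paths (10, 3) → (18, 17)) = C(13, 10) · C(22, 8) = 286 · 319770 = 91454220. Avoidance count = 4537567650 − 91454220 = 4446113430.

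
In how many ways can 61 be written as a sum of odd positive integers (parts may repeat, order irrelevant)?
p_odd(61) = 12076

Enumerate partitions using only odd parts via the recurrence o(n, m) = o(n, m−2) + o(n−m, m) over odd m, starting from the largest odd part ≤ n. This gives p_odd(61) = 12076. (Euler's theorem: equals the count of distinct-part partitions.)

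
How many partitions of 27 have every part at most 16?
p(27, parts ≤ 16) = 2871

Use the recurrence p(n, m) = p(n, m−1) + p(n−m, m): either the largest part is < m (count p(n, m−1)) or the largest part is exactly m (remove one copy of m, count p(n−m, m)). With p(0, ·) = 1 this gives p(27, parts ≤ 16) = 2871. (By conjugating Young diagrams, this also counts partitions of 27 into at most 16 parts.)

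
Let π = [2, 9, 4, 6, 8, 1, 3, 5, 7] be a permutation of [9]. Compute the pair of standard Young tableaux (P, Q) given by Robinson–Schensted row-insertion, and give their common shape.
P = [1, 3, 5, 7] / [2, 4, 6, 8] / [9];  Q = [1, 2, 4, 5] / [3, 7, 8, 9] / [6];  common shape = (4, 4, 1)

Row-insert the values π_1, π_2, … into P one at a time, bumping the leftmost entry strictly greater than the inserted value down to the next row. The recording tableau Q records, in position (i, j), the step at which that cell was added to P.
  Insert 2 (step 1): P = [2];  Q = [1]
  Insert 9 (step 2): P = [2, 9];  Q = [1, 2]
  Insert 4 (step 3): P = [2, 4] / [9];  Q = [1, 2] / [3]
  Insert 6 (step 4): P = [2, 4, 6] / [9];  Q = [1, 2, 4] / [3]
  Insert 8 (step 5): P = [2, 4, 6, 8] / [9];  Q = [1, 2, 4, 5] / [3]
  Insert 1 (step 6): P = [1, 4, 6, 8] / [2] / [9];  Q = [1, 2, 4, 5] / [3] / [6]
  Insert 3 (step 7): P = [1, 3, 6, 8] / [2, 4] / [9];  Q = [1, 2, 4, 5] / [3, 7] / [6]
  Insert 5 (step 8): P = [1, 3, 5, 8] / [2, 4, 6] / [9];  Q = [1, 2, 4, 5] / [3, 7, 8] / [6]
  Insert 7 (step 9): P = [1, 3, 5, 7] / [2, 4, 6, 8] / [9];  Q = [1, 2, 4, 5] / [3, 7, 8, 9] / [6]
Final shape: (4, 4, 1).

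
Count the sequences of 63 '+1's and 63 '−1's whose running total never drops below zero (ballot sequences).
C_63 = 94295850558771979787935384946380125

These ballot sequences are counted by the Catalan number C_n = (1/(n + 1)) · C(2n, n). For n = 63: C_63 = (1/64) · C(126, 63) = 6034934435761406706427864636568328000/64 = 94295850558771979787935384946380125.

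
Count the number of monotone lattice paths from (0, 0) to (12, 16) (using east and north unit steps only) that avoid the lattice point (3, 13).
Number of paths = 30298555

Total paths from (0, 0) to (12, 16): C(28, 12) = 30421755. Paths through (3, 13): (paths (0, 0) → (3, 13)) × (paths (3, 13) → (12, 16)) = C(16, 3) · C(12, 9) = 560 · 220 = 123200. Avoidance count = 30421755 − 123200 = 30298555.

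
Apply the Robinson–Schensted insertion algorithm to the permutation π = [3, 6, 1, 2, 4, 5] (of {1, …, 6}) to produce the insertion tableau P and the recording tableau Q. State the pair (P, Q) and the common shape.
P = [1, 2, 4, 5] / [3, 6];  Q = [1, 2, 5, 6] / [3, 4];  common shape = (4, 2)

Row-insert the values π_1, π_2, … into P one at a time, bumping the leftmost entry strictly greater than the inserted value down to the next row. The recording tableau Q records, in position (i, j), the step at which that cell was added to P.
  Insert 3 (step 1): P = [3];  Q = [1]
  Insert 6 (step 2): P = [3, 6];  Q = [1, 2]
  Insert 1 (step 3): P = [1, 6] / [3];  Q = [1, 2] / [3]
  Insert 2 (step 4): P = [1, 2] / [3, 6];  Q = [1, 2] / [3, 4]
  Insert 4 (step 5): P = [1, 2, 4] / [3, 6];  Q = [1, 2, 5] / [3, 4]
  Insert 5 (step 6): P = [1, 2, 4, 5] / [3, 6];  Q = [1, 2, 5, 6] / [3, 4]
Final shape: (4, 2).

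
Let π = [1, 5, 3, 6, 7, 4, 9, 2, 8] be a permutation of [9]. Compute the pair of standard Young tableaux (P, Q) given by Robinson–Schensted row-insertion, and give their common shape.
P = [1, 2, 4, 7, 8] / [3, 6, 9] / [5];  Q = [1, 2, 4, 5, 7] / [3, 6, 9] / [8];  common shape = (5, 3, 1)

Row-insert the values π_1, π_2, … into P one at a time, bumping the leftmost entry strictly greater than the inserted value down to the next row. The recording tableau Q records, in position (i, j), the step at which that cell was added to P.
  Insert 1 (step 1): P = [1];  Q = [1]
  Insert 5 (step 2): P = [1, 5];  Q = [1, 2]
  Insert 3 (step 3): P = [1, 3] / [5];  Q = [1, 2] / [3]
  Insert 6 (step 4): P = [1, 3, 6] / [5];  Q = [1, 2, 4] / [3]
  Insert 7 (step 5): P = [1, 3, 6, 7] / [5];  Q = [1, 2, 4, 5] / [3]
  Insert 4 (step 6): P = [1, 3, 4, 7] / [5, 6];  Q = [1, 2, 4, 5] / [3, 6]
  Insert 9 (step 7): P = [1, 3, 4, 7, 9] / [5, 6];  Q = [1, 2, 4, 5, 7] / [3, 6]
  Insert 2 (step 8): P = [1, 2, 4, 7, 9] / [3, 6] / [5];  Q = [1, 2, 4, 5, 7] / [3, 6] / [8]
  Insert 8 (step 9): P = [1, 2, 4, 7, 8] / [3, 6, 9] / [5];  Q = [1, 2, 4, 5, 7] / [3, 6, 9] / [8]
Final shape: (5, 3, 1).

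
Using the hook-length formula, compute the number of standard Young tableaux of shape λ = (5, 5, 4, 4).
# SYT of shape (5, 5, 4, 4) = 787644

Hook-length formula: f^λ = n! / Π hook(c), product over all cells c of the Young diagram. For λ = (5, 5, 4, 4), n = 18 boxes. Hook lengths by row (left-to-right, top-to-bottom): [8, 7, 6, 5, 2]; [7, 6, 5, 4, 1]; [5, 4, 3, 2]; [4, 3, 2, 1]. Product of hooks = 8128512000. So f^λ = 18! / 8128512000 = 6402373705728000 / 8128512000 = 787644.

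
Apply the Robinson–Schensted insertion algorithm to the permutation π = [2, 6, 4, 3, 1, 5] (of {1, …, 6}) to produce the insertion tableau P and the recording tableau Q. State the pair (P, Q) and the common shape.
P = [1, 3, 5] / [2] / [4] / [6];  Q = [1, 2, 6] / [3] / [4] / [5];  common shape = (3, 1, 1, 1)

Row-insert the values π_1, π_2, … into P one at a time, bumping the leftmost entry strictly greater than the inserted value down to the next row. The recording tableau Q records, in position (i, j), the step at which that cell was added to P.
  Insert 2 (step 1): P = [2];  Q = [1]
  Insert 6 (step 2): P = [2, 6];  Q = [1, 2]
  Insert 4 (step 3): P = [2, 4] / [6];  Q = [1, 2] / [3]
  Insert 3 (step 4): P = [2, 3] / [4] / [6];  Q = [1, 2] / [3] / [4]
  Insert 1 (step 5): P = [1, 3] / [2] / [4] / [6];  Q = [1, 2] / [3] / [4] / [5]
  Insert 5 (step 6): P = [1, 3, 5] / [2] / [4] / [6];  Q = [1, 2, 6] / [3] / [4] / [5]
Final shape: (3, 1, 1, 1).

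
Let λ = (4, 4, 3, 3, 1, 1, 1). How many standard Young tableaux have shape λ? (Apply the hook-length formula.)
# SYT of shape (4, 4, 3, 3, 1, 1, 1) = 1089088

Hook-length formula: f^λ = n! / Π hook(c), product over all cells c of the Young diagram. For λ = (4, 4, 3, 3, 1, 1, 1), n = 17 boxes. Hook lengths by row (left-to-right, top-to-bottom): [10, 6, 5, 2]; [9, 5, 4, 1]; [7, 3, 2]; [6, 2, 1]; [3]; [2]; [1]. Product of hooks = 326592000. So f^λ = 17! / 326592000 = 355687428096000 / 326592000 = 1089088.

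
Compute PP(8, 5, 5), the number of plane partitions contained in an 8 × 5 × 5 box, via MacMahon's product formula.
PP(8, 5, 5) = 235234907908

Evaluate the triple product over i = 1..8, j = 1..5, k = 1..5. The factors are (2/1) · (3/2) · (4/3) · (5/4) · (6/5) · (3/2) · (4/3) · (5/4) · … (200 factors total). The numerators and denominators telescope so the product is an integer; carrying out the multiplication exactly gives PP(8, 5, 5) = 235234907908.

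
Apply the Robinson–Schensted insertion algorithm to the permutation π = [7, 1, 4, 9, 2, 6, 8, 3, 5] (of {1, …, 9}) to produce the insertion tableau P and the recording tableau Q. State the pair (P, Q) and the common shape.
P = [1, 2, 3, 5] / [4, 6, 8] / [7, 9];  Q = [1, 3, 4, 7] / [2, 6, 9] / [5, 8];  common shape = (4, 3, 2)

Row-insert the values π_1, π_2, … into P one at a time, bumping the leftmost entry strictly greater than the inserted value down to the next row. The recording tableau Q records, in position (i, j), the step at which that cell was added to P.
  Insert 7 (step 1): P = [7];  Q = [1]
  Insert 1 (step 2): P = [1] / [7];  Q = [1] / [2]
  Insert 4 (step 3): P = [1, 4] / [7];  Q = [1, 3] / [2]
  Insert 9 (step 4): P = [1, 4, 9] / [7];  Q = [1, 3, 4] / [2]
  Insert 2 (step 5): P = [1, 2, 9] / [4] / [7];  Q = [1, 3, 4] / [2] / [5]
  Insert 6 (step 6): P = [1, 2, 6] / [4, 9] / [7];  Q = [1, 3, 4] / [2, 6] / [5]
  Insert 8 (step 7): P = [1, 2, 6, 8] / [4, 9] / [7];  Q = [1, 3, 4, 7] / [2, 6] / [5]
  Insert 3 (step 8): P = [1, 2, 3, 8] / [4, 6] / [7, 9];  Q = [1, 3, 4, 7] / [2, 6] / [5, 8]
  Insert 5 (step 9): P = [1, 2, 3, 5] / [4, 6, 8] / [7, 9];  Q = [1, 3, 4, 7] / [2, 6, 9] / [5, 8]
Final shape: (4, 3, 2).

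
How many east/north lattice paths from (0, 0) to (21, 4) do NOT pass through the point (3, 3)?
Number of paths = 12270

Total paths from (0, 0) to (21, 4): C(25, 21) = 12650. Paths through (3, 3): (paths (0, 0) → (3, 3)) × (paths (3, 3) → (21, 4)) = C(6, 3) · C(19, 18) = 20 · 19 = 380. Avoidance count = 12650 − 380 = 12270.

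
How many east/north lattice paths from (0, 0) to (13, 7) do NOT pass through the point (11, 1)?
Number of paths = 77184

Total paths from (0, 0) to (13, 7): C(20, 13) = 77520. Paths through (11, 1): (paths (0, 0) → (11, 1)) × (paths (11, 1) → (13, 7)) = C(12, 11) · C(8, 2) = 12 · 28 = 336. Avoidance count = 77520 − 336 = 77184.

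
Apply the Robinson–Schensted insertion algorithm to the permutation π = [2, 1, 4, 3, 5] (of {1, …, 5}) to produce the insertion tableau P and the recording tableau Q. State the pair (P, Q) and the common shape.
P = [1, 3, 5] / [2, 4];  Q = [1, 3, 5] / [2, 4];  common shape = (3, 2)

Row-insert the values π_1, π_2, … into P one at a time, bumping the leftmost entry strictly greater than the inserted value down to the next row. The recording tableau Q records, in position (i, j), the step at which that cell was added to P.
  Insert 2 (step 1): P = [2];  Q = [1]
  Insert 1 (step 2): P = [1] / [2];  Q = [1] / [2]
  Insert 4 (step 3): P = [1, 4] / [2];  Q = [1, 3] / [2]
  Insert 3 (step 4): P = [1, 3] / [2, 4];  Q = [1, 3] / [2, 4]
  Insert 5 (step 5): P = [1, 3, 5] / [2, 4];  Q = [1, 3, 5] / [2, 4]
Final shape: (3, 2).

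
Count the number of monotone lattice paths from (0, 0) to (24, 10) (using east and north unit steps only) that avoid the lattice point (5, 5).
Number of paths = 120417132

Total paths from (0, 0) to (24, 10): C(34, 24) = 131128140. Paths through (5, 5): (paths (0, 0) → (5, 5)) × (paths (5, 5) → (24, 10)) = C(10, 5) · C(24, 19) = 252 · 42504 = 10711008. Avoidance count = 131128140 − 10711008 = 120417132.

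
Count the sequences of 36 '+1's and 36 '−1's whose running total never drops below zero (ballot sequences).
C_36 = 11959798385860453492

These ballot sequences are counted by the Catalan number C_n = (1/(n + 1)) · C(2n, n). For n = 36: C_36 = (1/37) · C(72, 36) = 442512540276836779204/37 = 11959798385860453492.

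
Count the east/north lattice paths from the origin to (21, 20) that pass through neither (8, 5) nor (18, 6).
Number of paths = 220858978780

Inclusion–exclusion. Total paths: C(41, 21) = 269128937220. Through P₁: C(13, 8)·C(28, 13) = 48188059920. Through P₂: C(24, 18)·C(17, 3) = 91525280. Since P₁ is strictly southwest of P₂, a monotone path through both must visit P₁ then P₂; paths through both = C(13, 8)·C(11, 10)·C(17, 3) = 9626760. Avoid both = 269128937220 − 48188059920 − 91525280 + 9626760 = 220858978780.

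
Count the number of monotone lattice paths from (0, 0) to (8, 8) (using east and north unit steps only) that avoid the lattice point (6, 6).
Number of paths = 7326

Total paths from (0, 0) to (8, 8): C(16, 8) = 12870. Paths through (6, 6): (paths (0, 0) → (6, 6)) × (paths (6, 6) → (8, 8)) = C(12, 6) · C(4, 2) = 924 · 6 = 5544. Avoidance count = 12870 − 5544 = 7326.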